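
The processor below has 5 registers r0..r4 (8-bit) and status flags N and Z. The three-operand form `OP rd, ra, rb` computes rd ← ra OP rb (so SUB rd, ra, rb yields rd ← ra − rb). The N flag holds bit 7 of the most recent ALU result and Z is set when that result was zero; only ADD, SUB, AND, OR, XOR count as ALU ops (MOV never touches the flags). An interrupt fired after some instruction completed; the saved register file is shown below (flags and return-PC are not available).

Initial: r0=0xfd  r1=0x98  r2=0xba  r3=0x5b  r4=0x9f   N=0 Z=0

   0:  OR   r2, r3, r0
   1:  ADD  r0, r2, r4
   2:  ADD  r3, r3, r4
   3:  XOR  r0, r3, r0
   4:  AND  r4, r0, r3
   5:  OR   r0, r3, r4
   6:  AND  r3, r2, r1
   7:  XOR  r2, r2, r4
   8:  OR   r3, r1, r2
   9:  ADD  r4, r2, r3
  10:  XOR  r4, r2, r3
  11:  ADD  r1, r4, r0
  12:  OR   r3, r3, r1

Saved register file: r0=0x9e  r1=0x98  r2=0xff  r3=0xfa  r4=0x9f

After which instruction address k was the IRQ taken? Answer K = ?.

K = 2

after  0: r0=0xfd r1=0x98 r2=0xff r3=0x5b r4=0x9f  N=1 Z=0
after  1: r0=0x9e r1=0x98 r2=0xff r3=0x5b r4=0x9f  N=1 Z=0
after  2: r0=0x9e r1=0x98 r2=0xff r3=0xfa r4=0x9f  N=1 Z=0
-- IRQ taken; context saved, return-PC = 3 --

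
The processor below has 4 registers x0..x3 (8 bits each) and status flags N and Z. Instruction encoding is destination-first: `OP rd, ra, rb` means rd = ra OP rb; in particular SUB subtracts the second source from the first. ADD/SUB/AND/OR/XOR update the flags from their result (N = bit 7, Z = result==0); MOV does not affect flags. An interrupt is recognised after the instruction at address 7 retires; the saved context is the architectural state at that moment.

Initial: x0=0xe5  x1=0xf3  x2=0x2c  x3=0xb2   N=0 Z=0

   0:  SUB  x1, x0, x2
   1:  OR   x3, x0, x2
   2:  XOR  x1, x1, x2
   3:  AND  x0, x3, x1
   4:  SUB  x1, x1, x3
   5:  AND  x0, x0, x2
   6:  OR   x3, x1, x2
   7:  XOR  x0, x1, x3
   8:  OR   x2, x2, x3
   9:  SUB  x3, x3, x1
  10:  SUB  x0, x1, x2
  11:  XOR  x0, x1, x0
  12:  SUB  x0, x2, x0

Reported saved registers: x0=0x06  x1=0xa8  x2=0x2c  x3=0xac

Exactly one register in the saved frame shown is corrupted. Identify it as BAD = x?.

BAD = x0

after  0: x0=0xe5 x1=0xb9 x2=0x2c x3=0xb2  N=1 Z=0
after  1: x0=0xe5 x1=0xb9 x2=0x2c x3=0xed  N=1 Z=0
after  2: x0=0xe5 x1=0x95 x2=0x2c x3=0xed  N=1 Z=0
after  3: x0=0x85 x1=0x95 x2=0x2c x3=0xed  N=1 Z=0
after  4: x0=0x85 x1=0xa8 x2=0x2c x3=0xed  N=1 Z=0
after  5: x0=0x04 x1=0xa8 x2=0x2c x3=0xed  N=0 Z=0
after  6: x0=0x04 x1=0xa8 x2=0x2c x3=0xac  N=1 Z=0
after  7: x0=0x04 x1=0xa8 x2=0x2c x3=0xac  N=0 Z=0
-- IRQ taken; context saved, return-PC = 8 --
mismatch: x0: reported 0x06 vs actual 0x04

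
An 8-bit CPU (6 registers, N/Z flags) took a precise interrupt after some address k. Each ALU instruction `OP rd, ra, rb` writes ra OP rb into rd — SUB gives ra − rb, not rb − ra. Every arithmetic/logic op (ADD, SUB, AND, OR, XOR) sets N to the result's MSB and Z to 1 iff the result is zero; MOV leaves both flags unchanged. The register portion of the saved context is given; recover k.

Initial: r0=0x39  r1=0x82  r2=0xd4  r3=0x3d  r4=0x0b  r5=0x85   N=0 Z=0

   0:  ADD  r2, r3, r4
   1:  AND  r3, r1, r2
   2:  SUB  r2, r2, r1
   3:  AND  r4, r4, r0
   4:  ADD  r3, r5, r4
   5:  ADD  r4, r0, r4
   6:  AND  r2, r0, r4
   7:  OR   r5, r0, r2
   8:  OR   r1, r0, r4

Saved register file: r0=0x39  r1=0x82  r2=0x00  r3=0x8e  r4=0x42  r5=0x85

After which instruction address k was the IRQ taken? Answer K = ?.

after  0: r0=0x39 r1=0x82 r2=0x48 r3=0x3d r4=0x0b r5=0x85  N=0 Z=0
after  1: r0=0x39 r1=0x82 r2=0x48 r3=0x00 r4=0x0b r5=0x85  N=0 Z=1
after  2: r0=0x39 r1=0x82 r2=0xc6 r3=0x00 r4=0x0b r5=0x85  N=1 Z=0
after  3: r0=0x39 r1=0x82 r2=0xc6 r3=0x00 r4=0x09 r5=0x85  N=0 Z=0
after  4: r0=0x39 r1=0x82 r2=0xc6 r3=0x8e r4=0x09 r5=0x85  N=1 Z=0
after  5: r0=0x39 r1=0x82 r2=0xc6 r3=0x8e r4=0x42 r5=0x85  N=0 Z=0
after  6: r0=0x39 r1=0x82 r2=0x00 r3=0x8e r4=0x42 r5=0x85  N=0 Z=1
-- IRQ taken; context saved, return-PC = 7 --

K = 6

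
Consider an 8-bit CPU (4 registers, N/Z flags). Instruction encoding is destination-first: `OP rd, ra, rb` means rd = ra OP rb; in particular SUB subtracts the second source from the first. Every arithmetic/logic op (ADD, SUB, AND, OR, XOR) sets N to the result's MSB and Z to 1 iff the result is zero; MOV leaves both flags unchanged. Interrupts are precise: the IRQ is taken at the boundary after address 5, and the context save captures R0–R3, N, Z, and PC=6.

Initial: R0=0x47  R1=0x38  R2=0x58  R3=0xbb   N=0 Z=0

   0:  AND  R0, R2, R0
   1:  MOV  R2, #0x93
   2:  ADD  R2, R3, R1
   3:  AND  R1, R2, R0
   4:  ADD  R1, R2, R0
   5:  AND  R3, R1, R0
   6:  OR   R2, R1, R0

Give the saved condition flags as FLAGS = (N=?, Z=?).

FLAGS = (N=0, Z=1)

after  0: R0=0x40 R1=0x38 R2=0x58 R3=0xbb  N=0 Z=0
after  1: R0=0x40 R1=0x38 R2=0x93 R3=0xbb  N=0 Z=0
after  2: R0=0x40 R1=0x38 R2=0xf3 R3=0xbb  N=1 Z=0
after  3: R0=0x40 R1=0x40 R2=0xf3 R3=0xbb  N=0 Z=0
after  4: R0=0x40 R1=0x33 R2=0xf3 R3=0xbb  N=0 Z=0
after  5: R0=0x40 R1=0x33 R2=0xf3 R3=0x00  N=0 Z=1
-- IRQ taken; context saved, return-PC = 6 --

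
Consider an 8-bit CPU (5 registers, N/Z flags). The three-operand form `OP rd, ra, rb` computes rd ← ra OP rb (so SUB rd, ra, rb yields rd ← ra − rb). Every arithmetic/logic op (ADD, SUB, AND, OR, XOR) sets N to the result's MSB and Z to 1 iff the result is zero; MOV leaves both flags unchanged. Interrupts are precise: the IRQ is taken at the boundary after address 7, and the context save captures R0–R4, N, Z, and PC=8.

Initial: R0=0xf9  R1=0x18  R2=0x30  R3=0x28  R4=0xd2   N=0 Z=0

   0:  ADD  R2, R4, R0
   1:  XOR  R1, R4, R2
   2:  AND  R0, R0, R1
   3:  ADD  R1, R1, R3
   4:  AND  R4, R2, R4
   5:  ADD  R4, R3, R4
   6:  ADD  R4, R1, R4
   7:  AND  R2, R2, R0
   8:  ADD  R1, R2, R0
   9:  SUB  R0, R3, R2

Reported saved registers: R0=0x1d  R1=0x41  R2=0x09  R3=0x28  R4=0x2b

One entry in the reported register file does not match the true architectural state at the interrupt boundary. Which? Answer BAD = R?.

BAD = R0

after  0: R0=0xf9 R1=0x18 R2=0xcb R3=0x28 R4=0xd2  N=1 Z=0
after  1: R0=0xf9 R1=0x19 R2=0xcb R3=0x28 R4=0xd2  N=0 Z=0
after  2: R0=0x19 R1=0x19 R2=0xcb R3=0x28 R4=0xd2  N=0 Z=0
after  3: R0=0x19 R1=0x41 R2=0xcb R3=0x28 R4=0xd2  N=0 Z=0
after  4: R0=0x19 R1=0x41 R2=0xcb R3=0x28 R4=0xc2  N=1 Z=0
after  5: R0=0x19 R1=0x41 R2=0xcb R3=0x28 R4=0xea  N=1 Z=0
after  6: R0=0x19 R1=0x41 R2=0xcb R3=0x28 R4=0x2b  N=0 Z=0
after  7: R0=0x19 R1=0x41 R2=0x09 R3=0x28 R4=0x2b  N=0 Z=0
-- IRQ taken; context saved, return-PC = 8 --
mismatch: R0: reported 0x1d vs actual 0x19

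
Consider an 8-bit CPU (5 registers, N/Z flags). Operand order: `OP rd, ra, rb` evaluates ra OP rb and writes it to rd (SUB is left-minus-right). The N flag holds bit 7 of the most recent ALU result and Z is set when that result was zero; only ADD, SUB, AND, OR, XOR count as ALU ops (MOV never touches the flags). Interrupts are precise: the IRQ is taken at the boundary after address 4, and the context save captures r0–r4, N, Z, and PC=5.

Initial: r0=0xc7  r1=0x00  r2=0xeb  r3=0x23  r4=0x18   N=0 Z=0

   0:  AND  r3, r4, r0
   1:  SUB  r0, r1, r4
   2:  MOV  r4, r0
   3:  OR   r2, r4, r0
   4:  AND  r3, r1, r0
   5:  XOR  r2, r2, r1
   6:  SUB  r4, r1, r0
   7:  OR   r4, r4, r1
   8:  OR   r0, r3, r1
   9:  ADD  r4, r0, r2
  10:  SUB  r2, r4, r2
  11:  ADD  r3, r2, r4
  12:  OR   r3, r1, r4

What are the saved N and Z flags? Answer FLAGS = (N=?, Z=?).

FLAGS = (N=0, Z=1)

after  0: r0=0xc7 r1=0x00 r2=0xeb r3=0x00 r4=0x18  N=0 Z=1
after  1: r0=0xe8 r1=0x00 r2=0xeb r3=0x00 r4=0x18  N=1 Z=0
after  2: r0=0xe8 r1=0x00 r2=0xeb r3=0x00 r4=0xe8  N=1 Z=0
after  3: r0=0xe8 r1=0x00 r2=0xe8 r3=0x00 r4=0xe8  N=1 Z=0
after  4: r0=0xe8 r1=0x00 r2=0xe8 r3=0x00 r4=0xe8  N=0 Z=1
-- IRQ taken; context saved, return-PC = 5 --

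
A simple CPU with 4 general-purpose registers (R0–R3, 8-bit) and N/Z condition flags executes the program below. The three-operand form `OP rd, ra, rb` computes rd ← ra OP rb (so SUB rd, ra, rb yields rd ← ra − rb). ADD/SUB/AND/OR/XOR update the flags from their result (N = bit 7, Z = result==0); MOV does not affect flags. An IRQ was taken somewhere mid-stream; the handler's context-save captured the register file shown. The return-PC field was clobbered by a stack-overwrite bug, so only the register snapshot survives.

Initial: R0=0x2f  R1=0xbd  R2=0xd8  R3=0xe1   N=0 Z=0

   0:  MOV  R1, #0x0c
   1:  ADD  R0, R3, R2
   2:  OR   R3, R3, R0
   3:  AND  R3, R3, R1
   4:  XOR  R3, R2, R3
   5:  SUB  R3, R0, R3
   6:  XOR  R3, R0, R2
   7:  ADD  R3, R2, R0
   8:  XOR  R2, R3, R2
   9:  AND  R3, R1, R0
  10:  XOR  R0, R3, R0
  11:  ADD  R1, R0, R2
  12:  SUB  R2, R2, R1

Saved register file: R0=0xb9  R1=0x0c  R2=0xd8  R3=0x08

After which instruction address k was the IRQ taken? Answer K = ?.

after  0: R0=0x2f R1=0x0c R2=0xd8 R3=0xe1  N=0 Z=0
after  1: R0=0xb9 R1=0x0c R2=0xd8 R3=0xe1  N=1 Z=0
after  2: R0=0xb9 R1=0x0c R2=0xd8 R3=0xf9  N=1 Z=0
after  3: R0=0xb9 R1=0x0c R2=0xd8 R3=0x08  N=0 Z=0
-- IRQ taken; context saved, return-PC = 4 --

K = 3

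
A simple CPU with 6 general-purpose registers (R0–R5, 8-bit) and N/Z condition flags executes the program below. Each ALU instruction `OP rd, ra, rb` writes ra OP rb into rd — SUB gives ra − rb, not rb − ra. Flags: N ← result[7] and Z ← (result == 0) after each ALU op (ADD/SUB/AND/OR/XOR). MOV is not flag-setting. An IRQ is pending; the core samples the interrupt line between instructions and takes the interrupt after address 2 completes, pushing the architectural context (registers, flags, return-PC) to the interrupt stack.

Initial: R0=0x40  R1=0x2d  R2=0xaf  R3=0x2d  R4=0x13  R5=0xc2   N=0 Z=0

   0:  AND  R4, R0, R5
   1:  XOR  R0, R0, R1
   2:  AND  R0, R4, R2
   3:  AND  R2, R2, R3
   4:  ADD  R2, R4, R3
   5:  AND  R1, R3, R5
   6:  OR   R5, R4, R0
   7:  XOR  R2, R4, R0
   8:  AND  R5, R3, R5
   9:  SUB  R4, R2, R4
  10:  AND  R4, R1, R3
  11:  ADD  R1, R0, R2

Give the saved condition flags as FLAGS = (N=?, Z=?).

FLAGS = (N=0, Z=1)

after  0: R0=0x40 R1=0x2d R2=0xaf R3=0x2d R4=0x40 R5=0xc2  N=0 Z=0
after  1: R0=0x6d R1=0x2d R2=0xaf R3=0x2d R4=0x40 R5=0xc2  N=0 Z=0
after  2: R0=0x00 R1=0x2d R2=0xaf R3=0x2d R4=0x40 R5=0xc2  N=0 Z=1
-- IRQ taken; context saved, return-PC = 3 --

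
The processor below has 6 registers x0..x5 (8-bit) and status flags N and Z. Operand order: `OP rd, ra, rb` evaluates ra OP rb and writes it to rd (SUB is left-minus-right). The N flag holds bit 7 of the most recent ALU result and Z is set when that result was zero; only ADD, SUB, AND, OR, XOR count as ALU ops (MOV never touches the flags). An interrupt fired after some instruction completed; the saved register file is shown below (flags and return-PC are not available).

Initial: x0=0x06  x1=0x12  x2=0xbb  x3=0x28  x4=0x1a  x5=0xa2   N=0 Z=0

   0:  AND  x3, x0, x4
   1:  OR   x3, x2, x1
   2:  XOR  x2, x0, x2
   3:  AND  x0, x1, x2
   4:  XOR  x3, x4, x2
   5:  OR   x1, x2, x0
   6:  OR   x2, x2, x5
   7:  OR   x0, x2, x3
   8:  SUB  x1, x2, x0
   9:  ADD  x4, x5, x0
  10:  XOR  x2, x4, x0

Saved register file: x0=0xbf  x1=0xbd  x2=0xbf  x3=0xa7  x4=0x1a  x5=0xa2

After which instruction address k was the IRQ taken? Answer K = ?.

K = 7

after  0: x0=0x06 x1=0x12 x2=0xbb x3=0x02 x4=0x1a x5=0xa2  N=0 Z=0
after  1: x0=0x06 x1=0x12 x2=0xbb x3=0xbb x4=0x1a x5=0xa2  N=1 Z=0
after  2: x0=0x06 x1=0x12 x2=0xbd x3=0xbb x4=0x1a x5=0xa2  N=1 Z=0
after  3: x0=0x10 x1=0x12 x2=0xbd x3=0xbb x4=0x1a x5=0xa2  N=0 Z=0
after  4: x0=0x10 x1=0x12 x2=0xbd x3=0xa7 x4=0x1a x5=0xa2  N=1 Z=0
after  5: x0=0x10 x1=0xbd x2=0xbd x3=0xa7 x4=0x1a x5=0xa2  N=1 Z=0
after  6: x0=0x10 x1=0xbd x2=0xbf x3=0xa7 x4=0x1a x5=0xa2  N=1 Z=0
after  7: x0=0xbf x1=0xbd x2=0xbf x3=0xa7 x4=0x1a x5=0xa2  N=1 Z=0
-- IRQ taken; context saved, return-PC = 8 --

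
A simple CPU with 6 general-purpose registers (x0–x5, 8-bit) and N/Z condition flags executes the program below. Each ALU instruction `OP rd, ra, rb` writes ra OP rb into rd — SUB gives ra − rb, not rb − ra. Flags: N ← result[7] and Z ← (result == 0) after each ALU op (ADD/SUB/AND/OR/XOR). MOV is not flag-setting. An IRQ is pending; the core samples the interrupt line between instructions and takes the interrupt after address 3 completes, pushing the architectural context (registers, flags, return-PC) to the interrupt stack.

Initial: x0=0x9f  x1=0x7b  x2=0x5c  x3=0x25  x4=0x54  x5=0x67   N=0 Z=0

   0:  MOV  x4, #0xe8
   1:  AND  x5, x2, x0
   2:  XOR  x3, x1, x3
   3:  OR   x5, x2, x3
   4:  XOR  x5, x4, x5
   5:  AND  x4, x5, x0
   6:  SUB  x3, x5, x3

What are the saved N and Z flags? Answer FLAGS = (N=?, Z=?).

FLAGS = (N=0, Z=0)

after  0: x0=0x9f x1=0x7b x2=0x5c x3=0x25 x4=0xe8 x5=0x67  N=0 Z=0
after  1: x0=0x9f x1=0x7b x2=0x5c x3=0x25 x4=0xe8 x5=0x1c  N=0 Z=0
after  2: x0=0x9f x1=0x7b x2=0x5c x3=0x5e x4=0xe8 x5=0x1c  N=0 Z=0
after  3: x0=0x9f x1=0x7b x2=0x5c x3=0x5e x4=0xe8 x5=0x5e  N=0 Z=0
-- IRQ taken; context saved, return-PC = 4 --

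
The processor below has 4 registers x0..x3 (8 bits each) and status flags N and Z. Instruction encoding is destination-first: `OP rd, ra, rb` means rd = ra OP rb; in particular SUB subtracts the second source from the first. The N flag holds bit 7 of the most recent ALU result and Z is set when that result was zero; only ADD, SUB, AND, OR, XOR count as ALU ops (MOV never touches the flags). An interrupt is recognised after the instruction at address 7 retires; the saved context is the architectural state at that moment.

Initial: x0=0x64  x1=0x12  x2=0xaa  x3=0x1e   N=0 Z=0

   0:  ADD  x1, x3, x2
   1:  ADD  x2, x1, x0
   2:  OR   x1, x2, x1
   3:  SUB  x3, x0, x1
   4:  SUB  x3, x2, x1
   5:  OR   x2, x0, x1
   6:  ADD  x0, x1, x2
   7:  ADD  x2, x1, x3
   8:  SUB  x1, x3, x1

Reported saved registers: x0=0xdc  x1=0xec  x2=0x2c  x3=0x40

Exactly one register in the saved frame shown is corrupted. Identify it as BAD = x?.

after  0: x0=0x64 x1=0xc8 x2=0xaa x3=0x1e  N=1 Z=0
after  1: x0=0x64 x1=0xc8 x2=0x2c x3=0x1e  N=0 Z=0
after  2: x0=0x64 x1=0xec x2=0x2c x3=0x1e  N=1 Z=0
after  3: x0=0x64 x1=0xec x2=0x2c x3=0x78  N=0 Z=0
after  4: x0=0x64 x1=0xec x2=0x2c x3=0x40  N=0 Z=0
after  5: x0=0x64 x1=0xec x2=0xec x3=0x40  N=1 Z=0
after  6: x0=0xd8 x1=0xec x2=0xec x3=0x40  N=1 Z=0
after  7: x0=0xd8 x1=0xec x2=0x2c x3=0x40  N=0 Z=0
-- IRQ taken; context saved, return-PC = 8 --
mismatch: x0: reported 0xdc vs actual 0xd8

BAD = x0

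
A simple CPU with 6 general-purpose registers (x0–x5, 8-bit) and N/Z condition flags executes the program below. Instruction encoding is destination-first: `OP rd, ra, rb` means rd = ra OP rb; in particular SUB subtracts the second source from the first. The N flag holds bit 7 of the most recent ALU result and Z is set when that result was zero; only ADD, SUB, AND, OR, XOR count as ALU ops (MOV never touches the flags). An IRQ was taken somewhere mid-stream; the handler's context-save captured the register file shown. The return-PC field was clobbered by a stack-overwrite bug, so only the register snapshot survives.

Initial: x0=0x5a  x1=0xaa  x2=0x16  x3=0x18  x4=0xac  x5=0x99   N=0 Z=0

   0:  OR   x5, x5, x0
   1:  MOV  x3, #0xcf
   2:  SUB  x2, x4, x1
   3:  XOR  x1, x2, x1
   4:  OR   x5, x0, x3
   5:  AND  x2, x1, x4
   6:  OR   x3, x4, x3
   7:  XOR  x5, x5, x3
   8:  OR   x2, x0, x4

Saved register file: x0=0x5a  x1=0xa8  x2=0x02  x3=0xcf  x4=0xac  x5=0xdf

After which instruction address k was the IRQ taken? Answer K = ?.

K = 4

after  0: x0=0x5a x1=0xaa x2=0x16 x3=0x18 x4=0xac x5=0xdb  N=1 Z=0
after  1: x0=0x5a x1=0xaa x2=0x16 x3=0xcf x4=0xac x5=0xdb  N=1 Z=0
after  2: x0=0x5a x1=0xaa x2=0x02 x3=0xcf x4=0xac x5=0xdb  N=0 Z=0
after  3: x0=0x5a x1=0xa8 x2=0x02 x3=0xcf x4=0xac x5=0xdb  N=1 Z=0
after  4: x0=0x5a x1=0xa8 x2=0x02 x3=0xcf x4=0xac x5=0xdf  N=1 Z=0
-- IRQ taken; context saved, return-PC = 5 --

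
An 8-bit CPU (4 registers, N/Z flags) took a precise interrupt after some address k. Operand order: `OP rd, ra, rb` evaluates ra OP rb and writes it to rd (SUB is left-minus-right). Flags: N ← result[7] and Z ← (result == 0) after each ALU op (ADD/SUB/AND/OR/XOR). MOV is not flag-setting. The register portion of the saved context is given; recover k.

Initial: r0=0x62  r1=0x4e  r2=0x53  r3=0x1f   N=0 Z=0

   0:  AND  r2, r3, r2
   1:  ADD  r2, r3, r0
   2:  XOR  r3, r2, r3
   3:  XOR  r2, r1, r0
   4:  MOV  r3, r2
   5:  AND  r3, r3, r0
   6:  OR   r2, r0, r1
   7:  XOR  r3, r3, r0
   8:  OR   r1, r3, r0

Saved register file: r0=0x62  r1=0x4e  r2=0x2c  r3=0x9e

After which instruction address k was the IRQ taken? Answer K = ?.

K = 3

after  0: r0=0x62 r1=0x4e r2=0x13 r3=0x1f  N=0 Z=0
after  1: r0=0x62 r1=0x4e r2=0x81 r3=0x1f  N=1 Z=0
after  2: r0=0x62 r1=0x4e r2=0x81 r3=0x9e  N=1 Z=0
after  3: r0=0x62 r1=0x4e r2=0x2c r3=0x9e  N=0 Z=0
-- IRQ taken; context saved, return-PC = 4 --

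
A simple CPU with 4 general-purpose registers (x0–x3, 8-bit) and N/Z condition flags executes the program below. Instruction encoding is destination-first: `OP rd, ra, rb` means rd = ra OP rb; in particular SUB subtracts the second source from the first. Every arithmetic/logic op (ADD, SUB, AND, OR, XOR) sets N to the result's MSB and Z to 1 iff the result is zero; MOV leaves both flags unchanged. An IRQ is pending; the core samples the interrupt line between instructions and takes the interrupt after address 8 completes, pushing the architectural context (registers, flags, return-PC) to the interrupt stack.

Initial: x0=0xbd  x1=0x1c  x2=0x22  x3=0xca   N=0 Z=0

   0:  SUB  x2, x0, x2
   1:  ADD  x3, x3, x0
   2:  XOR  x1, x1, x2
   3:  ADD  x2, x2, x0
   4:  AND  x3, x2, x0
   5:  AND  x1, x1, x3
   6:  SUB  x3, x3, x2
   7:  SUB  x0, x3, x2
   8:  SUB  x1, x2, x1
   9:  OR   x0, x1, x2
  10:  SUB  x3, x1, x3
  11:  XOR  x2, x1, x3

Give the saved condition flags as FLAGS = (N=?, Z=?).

after  0: x0=0xbd x1=0x1c x2=0x9b x3=0xca  N=1 Z=0
after  1: x0=0xbd x1=0x1c x2=0x9b x3=0x87  N=1 Z=0
after  2: x0=0xbd x1=0x87 x2=0x9b x3=0x87  N=1 Z=0
after  3: x0=0xbd x1=0x87 x2=0x58 x3=0x87  N=0 Z=0
after  4: x0=0xbd x1=0x87 x2=0x58 x3=0x18  N=0 Z=0
after  5: x0=0xbd x1=0x00 x2=0x58 x3=0x18  N=0 Z=1
after  6: x0=0xbd x1=0x00 x2=0x58 x3=0xc0  N=1 Z=0
after  7: x0=0x68 x1=0x00 x2=0x58 x3=0xc0  N=0 Z=0
after  8: x0=0x68 x1=0x58 x2=0x58 x3=0xc0  N=0 Z=0
-- IRQ taken; context saved, return-PC = 9 --

FLAGS = (N=0, Z=0)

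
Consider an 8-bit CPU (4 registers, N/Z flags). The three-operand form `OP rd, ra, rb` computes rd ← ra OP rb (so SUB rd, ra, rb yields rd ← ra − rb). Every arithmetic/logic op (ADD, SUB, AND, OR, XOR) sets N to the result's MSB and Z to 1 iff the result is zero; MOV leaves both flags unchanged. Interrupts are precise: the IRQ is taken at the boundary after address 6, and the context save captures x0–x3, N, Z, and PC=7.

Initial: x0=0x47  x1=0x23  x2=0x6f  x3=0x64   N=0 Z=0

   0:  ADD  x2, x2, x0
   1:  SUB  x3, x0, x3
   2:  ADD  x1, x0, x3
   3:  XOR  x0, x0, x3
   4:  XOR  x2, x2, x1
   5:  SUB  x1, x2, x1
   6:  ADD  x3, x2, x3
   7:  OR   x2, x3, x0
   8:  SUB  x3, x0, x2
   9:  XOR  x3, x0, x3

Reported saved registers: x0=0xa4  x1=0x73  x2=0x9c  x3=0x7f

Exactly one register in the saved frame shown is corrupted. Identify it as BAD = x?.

BAD = x1

after  0: x0=0x47 x1=0x23 x2=0xb6 x3=0x64  N=1 Z=0
after  1: x0=0x47 x1=0x23 x2=0xb6 x3=0xe3  N=1 Z=0
after  2: x0=0x47 x1=0x2a x2=0xb6 x3=0xe3  N=0 Z=0
after  3: x0=0xa4 x1=0x2a x2=0xb6 x3=0xe3  N=1 Z=0
after  4: x0=0xa4 x1=0x2a x2=0x9c x3=0xe3  N=1 Z=0
after  5: x0=0xa4 x1=0x72 x2=0x9c x3=0xe3  N=0 Z=0
after  6: x0=0xa4 x1=0x72 x2=0x9c x3=0x7f  N=0 Z=0
-- IRQ taken; context saved, return-PC = 7 --
mismatch: x1: reported 0x73 vs actual 0x72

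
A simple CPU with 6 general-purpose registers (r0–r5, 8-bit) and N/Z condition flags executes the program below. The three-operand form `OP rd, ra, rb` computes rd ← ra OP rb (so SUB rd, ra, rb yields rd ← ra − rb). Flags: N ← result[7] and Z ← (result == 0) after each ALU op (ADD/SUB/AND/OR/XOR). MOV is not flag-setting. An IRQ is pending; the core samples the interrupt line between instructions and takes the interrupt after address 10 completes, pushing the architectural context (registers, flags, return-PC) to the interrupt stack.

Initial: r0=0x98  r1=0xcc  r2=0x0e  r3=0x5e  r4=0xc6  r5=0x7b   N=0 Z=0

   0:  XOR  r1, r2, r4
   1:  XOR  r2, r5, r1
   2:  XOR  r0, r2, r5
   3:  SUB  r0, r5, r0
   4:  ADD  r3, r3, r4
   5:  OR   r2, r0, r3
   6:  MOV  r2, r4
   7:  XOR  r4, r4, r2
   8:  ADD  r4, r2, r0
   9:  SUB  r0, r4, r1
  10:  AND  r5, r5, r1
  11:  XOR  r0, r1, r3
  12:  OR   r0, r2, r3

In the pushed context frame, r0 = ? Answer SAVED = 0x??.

SAVED = 0xb1

after  0: r0=0x98 r1=0xc8 r2=0x0e r3=0x5e r4=0xc6 r5=0x7b  N=1 Z=0
after  1: r0=0x98 r1=0xc8 r2=0xb3 r3=0x5e r4=0xc6 r5=0x7b  N=1 Z=0
after  2: r0=0xc8 r1=0xc8 r2=0xb3 r3=0x5e r4=0xc6 r5=0x7b  N=1 Z=0
after  3: r0=0xb3 r1=0xc8 r2=0xb3 r3=0x5e r4=0xc6 r5=0x7b  N=1 Z=0
after  4: r0=0xb3 r1=0xc8 r2=0xb3 r3=0x24 r4=0xc6 r5=0x7b  N=0 Z=0
after  5: r0=0xb3 r1=0xc8 r2=0xb7 r3=0x24 r4=0xc6 r5=0x7b  N=1 Z=0
after  6: r0=0xb3 r1=0xc8 r2=0xc6 r3=0x24 r4=0xc6 r5=0x7b  N=1 Z=0
after  7: r0=0xb3 r1=0xc8 r2=0xc6 r3=0x24 r4=0x00 r5=0x7b  N=0 Z=1
after  8: r0=0xb3 r1=0xc8 r2=0xc6 r3=0x24 r4=0x79 r5=0x7b  N=0 Z=0
after  9: r0=0xb1 r1=0xc8 r2=0xc6 r3=0x24 r4=0x79 r5=0x7b  N=1 Z=0
after 10: r0=0xb1 r1=0xc8 r2=0xc6 r3=0x24 r4=0x79 r5=0x48  N=0 Z=0
-- IRQ taken; context saved, return-PC = 11 --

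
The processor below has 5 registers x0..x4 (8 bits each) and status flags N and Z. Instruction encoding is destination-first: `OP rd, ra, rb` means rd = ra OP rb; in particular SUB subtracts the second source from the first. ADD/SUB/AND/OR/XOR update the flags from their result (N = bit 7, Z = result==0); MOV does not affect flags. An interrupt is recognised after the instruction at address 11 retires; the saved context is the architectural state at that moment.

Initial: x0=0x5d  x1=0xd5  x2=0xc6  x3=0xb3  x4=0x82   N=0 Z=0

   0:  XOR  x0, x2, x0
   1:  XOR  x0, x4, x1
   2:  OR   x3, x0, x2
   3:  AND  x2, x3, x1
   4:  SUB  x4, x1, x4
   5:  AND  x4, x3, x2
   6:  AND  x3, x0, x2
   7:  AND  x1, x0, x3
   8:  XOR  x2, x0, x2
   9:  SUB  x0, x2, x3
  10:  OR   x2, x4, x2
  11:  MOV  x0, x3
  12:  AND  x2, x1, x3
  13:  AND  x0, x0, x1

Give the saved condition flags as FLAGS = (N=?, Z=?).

after  0: x0=0x9b x1=0xd5 x2=0xc6 x3=0xb3 x4=0x82  N=1 Z=0
after  1: x0=0x57 x1=0xd5 x2=0xc6 x3=0xb3 x4=0x82  N=0 Z=0
after  2: x0=0x57 x1=0xd5 x2=0xc6 x3=0xd7 x4=0x82  N=1 Z=0
after  3: x0=0x57 x1=0xd5 x2=0xd5 x3=0xd7 x4=0x82  N=1 Z=0
after  4: x0=0x57 x1=0xd5 x2=0xd5 x3=0xd7 x4=0x53  N=0 Z=0
after  5: x0=0x57 x1=0xd5 x2=0xd5 x3=0xd7 x4=0xd5  N=1 Z=0
after  6: x0=0x57 x1=0xd5 x2=0xd5 x3=0x55 x4=0xd5  N=0 Z=0
after  7: x0=0x57 x1=0x55 x2=0xd5 x3=0x55 x4=0xd5  N=0 Z=0
after  8: x0=0x57 x1=0x55 x2=0x82 x3=0x55 x4=0xd5  N=1 Z=0
after  9: x0=0x2d x1=0x55 x2=0x82 x3=0x55 x4=0xd5  N=0 Z=0
after 10: x0=0x2d x1=0x55 x2=0xd7 x3=0x55 x4=0xd5  N=1 Z=0
after 11: x0=0x55 x1=0x55 x2=0xd7 x3=0x55 x4=0xd5  N=1 Z=0
-- IRQ taken; context saved, return-PC = 12 --

FLAGS = (N=1, Z=0)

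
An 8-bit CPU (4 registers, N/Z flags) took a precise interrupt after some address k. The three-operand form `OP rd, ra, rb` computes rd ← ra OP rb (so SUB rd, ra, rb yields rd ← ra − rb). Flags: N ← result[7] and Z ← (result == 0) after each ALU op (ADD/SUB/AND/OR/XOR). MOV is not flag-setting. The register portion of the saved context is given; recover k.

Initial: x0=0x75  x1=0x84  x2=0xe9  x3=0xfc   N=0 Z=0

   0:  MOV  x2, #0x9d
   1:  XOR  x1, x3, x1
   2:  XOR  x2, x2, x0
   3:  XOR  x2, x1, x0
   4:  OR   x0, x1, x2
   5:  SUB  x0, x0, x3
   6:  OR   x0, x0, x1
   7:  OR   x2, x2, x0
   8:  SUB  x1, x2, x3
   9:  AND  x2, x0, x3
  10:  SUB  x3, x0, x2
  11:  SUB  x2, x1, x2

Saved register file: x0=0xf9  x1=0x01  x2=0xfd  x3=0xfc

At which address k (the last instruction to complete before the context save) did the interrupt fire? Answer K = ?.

after  0: x0=0x75 x1=0x84 x2=0x9d x3=0xfc  N=0 Z=0
after  1: x0=0x75 x1=0x78 x2=0x9d x3=0xfc  N=0 Z=0
after  2: x0=0x75 x1=0x78 x2=0xe8 x3=0xfc  N=1 Z=0
after  3: x0=0x75 x1=0x78 x2=0x0d x3=0xfc  N=0 Z=0
after  4: x0=0x7d x1=0x78 x2=0x0d x3=0xfc  N=0 Z=0
after  5: x0=0x81 x1=0x78 x2=0x0d x3=0xfc  N=1 Z=0
after  6: x0=0xf9 x1=0x78 x2=0x0d x3=0xfc  N=1 Z=0
after  7: x0=0xf9 x1=0x78 x2=0xfd x3=0xfc  N=1 Z=0
after  8: x0=0xf9 x1=0x01 x2=0xfd x3=0xfc  N=0 Z=0
-- IRQ taken; context saved, return-PC = 9 --

K = 8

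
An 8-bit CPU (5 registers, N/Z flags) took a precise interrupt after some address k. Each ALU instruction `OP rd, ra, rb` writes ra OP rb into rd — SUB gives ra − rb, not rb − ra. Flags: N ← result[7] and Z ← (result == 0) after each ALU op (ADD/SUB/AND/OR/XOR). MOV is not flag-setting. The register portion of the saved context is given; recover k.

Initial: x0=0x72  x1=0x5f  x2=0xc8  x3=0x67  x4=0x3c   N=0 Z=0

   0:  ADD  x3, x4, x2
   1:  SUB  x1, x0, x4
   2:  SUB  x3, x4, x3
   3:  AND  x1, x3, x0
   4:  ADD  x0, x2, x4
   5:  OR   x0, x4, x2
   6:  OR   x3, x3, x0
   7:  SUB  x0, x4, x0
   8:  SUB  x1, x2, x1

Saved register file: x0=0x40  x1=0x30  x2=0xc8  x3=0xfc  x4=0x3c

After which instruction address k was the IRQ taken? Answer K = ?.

K = 7

after  0: x0=0x72 x1=0x5f x2=0xc8 x3=0x04 x4=0x3c  N=0 Z=0
after  1: x0=0x72 x1=0x36 x2=0xc8 x3=0x04 x4=0x3c  N=0 Z=0
after  2: x0=0x72 x1=0x36 x2=0xc8 x3=0x38 x4=0x3c  N=0 Z=0
after  3: x0=0x72 x1=0x30 x2=0xc8 x3=0x38 x4=0x3c  N=0 Z=0
after  4: x0=0x04 x1=0x30 x2=0xc8 x3=0x38 x4=0x3c  N=0 Z=0
after  5: x0=0xfc x1=0x30 x2=0xc8 x3=0x38 x4=0x3c  N=1 Z=0
after  6: x0=0xfc x1=0x30 x2=0xc8 x3=0xfc x4=0x3c  N=1 Z=0
after  7: x0=0x40 x1=0x30 x2=0xc8 x3=0xfc x4=0x3c  N=0 Z=0
-- IRQ taken; context saved, return-PC = 8 --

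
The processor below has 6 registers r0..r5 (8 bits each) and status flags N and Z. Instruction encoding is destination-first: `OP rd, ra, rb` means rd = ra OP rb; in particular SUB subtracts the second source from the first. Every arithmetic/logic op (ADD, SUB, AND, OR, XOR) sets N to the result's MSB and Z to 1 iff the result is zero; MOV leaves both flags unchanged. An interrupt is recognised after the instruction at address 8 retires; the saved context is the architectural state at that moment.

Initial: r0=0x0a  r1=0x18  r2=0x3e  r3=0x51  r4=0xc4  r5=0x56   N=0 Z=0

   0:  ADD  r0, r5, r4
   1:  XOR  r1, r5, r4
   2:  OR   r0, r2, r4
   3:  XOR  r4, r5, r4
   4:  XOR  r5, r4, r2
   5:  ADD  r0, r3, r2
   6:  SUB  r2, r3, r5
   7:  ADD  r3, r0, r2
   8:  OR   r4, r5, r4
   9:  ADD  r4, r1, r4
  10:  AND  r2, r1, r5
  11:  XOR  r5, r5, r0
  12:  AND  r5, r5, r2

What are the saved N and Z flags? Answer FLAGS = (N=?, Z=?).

FLAGS = (N=1, Z=0)

after  0: r0=0x1a r1=0x18 r2=0x3e r3=0x51 r4=0xc4 r5=0x56  N=0 Z=0
after  1: r0=0x1a r1=0x92 r2=0x3e r3=0x51 r4=0xc4 r5=0x56  N=1 Z=0
after  2: r0=0xfe r1=0x92 r2=0x3e r3=0x51 r4=0xc4 r5=0x56  N=1 Z=0
after  3: r0=0xfe r1=0x92 r2=0x3e r3=0x51 r4=0x92 r5=0x56  N=1 Z=0
after  4: r0=0xfe r1=0x92 r2=0x3e r3=0x51 r4=0x92 r5=0xac  N=1 Z=0
after  5: r0=0x8f r1=0x92 r2=0x3e r3=0x51 r4=0x92 r5=0xac  N=1 Z=0
after  6: r0=0x8f r1=0x92 r2=0xa5 r3=0x51 r4=0x92 r5=0xac  N=1 Z=0
after  7: r0=0x8f r1=0x92 r2=0xa5 r3=0x34 r4=0x92 r5=0xac  N=0 Z=0
after  8: r0=0x8f r1=0x92 r2=0xa5 r3=0x34 r4=0xbe r5=0xac  N=1 Z=0
-- IRQ taken; context saved, return-PC = 9 --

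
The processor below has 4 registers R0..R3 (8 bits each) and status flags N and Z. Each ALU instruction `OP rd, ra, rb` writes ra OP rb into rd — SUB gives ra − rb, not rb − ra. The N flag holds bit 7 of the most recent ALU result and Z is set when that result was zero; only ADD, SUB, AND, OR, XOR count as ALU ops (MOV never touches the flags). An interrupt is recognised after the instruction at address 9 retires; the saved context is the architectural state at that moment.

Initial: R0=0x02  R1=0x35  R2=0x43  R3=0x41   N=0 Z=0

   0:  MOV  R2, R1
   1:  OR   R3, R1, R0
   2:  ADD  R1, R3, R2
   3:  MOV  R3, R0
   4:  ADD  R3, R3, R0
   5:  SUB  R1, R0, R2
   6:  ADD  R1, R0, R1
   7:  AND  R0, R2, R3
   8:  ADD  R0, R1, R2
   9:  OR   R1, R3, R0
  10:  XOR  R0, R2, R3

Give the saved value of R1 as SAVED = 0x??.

SAVED = 0x04

after  0: R0=0x02 R1=0x35 R2=0x35 R3=0x41  N=0 Z=0
after  1: R0=0x02 R1=0x35 R2=0x35 R3=0x37  N=0 Z=0
after  2: R0=0x02 R1=0x6c R2=0x35 R3=0x37  N=0 Z=0
after  3: R0=0x02 R1=0x6c R2=0x35 R3=0x02  N=0 Z=0
after  4: R0=0x02 R1=0x6c R2=0x35 R3=0x04  N=0 Z=0
after  5: R0=0x02 R1=0xcd R2=0x35 R3=0x04  N=1 Z=0
after  6: R0=0x02 R1=0xcf R2=0x35 R3=0x04  N=1 Z=0
after  7: R0=0x04 R1=0xcf R2=0x35 R3=0x04  N=0 Z=0
after  8: R0=0x04 R1=0xcf R2=0x35 R3=0x04  N=0 Z=0
after  9: R0=0x04 R1=0x04 R2=0x35 R3=0x04  N=0 Z=0
-- IRQ taken; context saved, return-PC = 10 --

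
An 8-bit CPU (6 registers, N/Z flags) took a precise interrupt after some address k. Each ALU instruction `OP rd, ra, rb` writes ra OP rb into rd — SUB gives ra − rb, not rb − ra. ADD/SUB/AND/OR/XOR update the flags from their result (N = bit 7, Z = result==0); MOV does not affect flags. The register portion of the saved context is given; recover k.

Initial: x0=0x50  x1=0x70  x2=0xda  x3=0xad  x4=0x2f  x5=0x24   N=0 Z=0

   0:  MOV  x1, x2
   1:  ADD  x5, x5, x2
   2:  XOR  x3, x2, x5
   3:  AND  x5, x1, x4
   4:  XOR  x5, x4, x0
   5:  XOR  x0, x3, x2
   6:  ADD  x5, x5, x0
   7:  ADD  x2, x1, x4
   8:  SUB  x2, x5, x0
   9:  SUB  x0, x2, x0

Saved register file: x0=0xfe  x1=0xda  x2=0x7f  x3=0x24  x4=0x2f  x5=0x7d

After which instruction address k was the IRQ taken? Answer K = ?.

K = 8

after  0: x0=0x50 x1=0xda x2=0xda x3=0xad x4=0x2f x5=0x24  N=0 Z=0
after  1: x0=0x50 x1=0xda x2=0xda x3=0xad x4=0x2f x5=0xfe  N=1 Z=0
after  2: x0=0x50 x1=0xda x2=0xda x3=0x24 x4=0x2f x5=0xfe  N=0 Z=0
after  3: x0=0x50 x1=0xda x2=0xda x3=0x24 x4=0x2f x5=0x0a  N=0 Z=0
after  4: x0=0x50 x1=0xda x2=0xda x3=0x24 x4=0x2f x5=0x7f  N=0 Z=0
after  5: x0=0xfe x1=0xda x2=0xda x3=0x24 x4=0x2f x5=0x7f  N=1 Z=0
after  6: x0=0xfe x1=0xda x2=0xda x3=0x24 x4=0x2f x5=0x7d  N=0 Z=0
after  7: x0=0xfe x1=0xda x2=0x09 x3=0x24 x4=0x2f x5=0x7d  N=0 Z=0
after  8: x0=0xfe x1=0xda x2=0x7f x3=0x24 x4=0x2f x5=0x7d  N=0 Z=0
-- IRQ taken; context saved, return-PC = 9 --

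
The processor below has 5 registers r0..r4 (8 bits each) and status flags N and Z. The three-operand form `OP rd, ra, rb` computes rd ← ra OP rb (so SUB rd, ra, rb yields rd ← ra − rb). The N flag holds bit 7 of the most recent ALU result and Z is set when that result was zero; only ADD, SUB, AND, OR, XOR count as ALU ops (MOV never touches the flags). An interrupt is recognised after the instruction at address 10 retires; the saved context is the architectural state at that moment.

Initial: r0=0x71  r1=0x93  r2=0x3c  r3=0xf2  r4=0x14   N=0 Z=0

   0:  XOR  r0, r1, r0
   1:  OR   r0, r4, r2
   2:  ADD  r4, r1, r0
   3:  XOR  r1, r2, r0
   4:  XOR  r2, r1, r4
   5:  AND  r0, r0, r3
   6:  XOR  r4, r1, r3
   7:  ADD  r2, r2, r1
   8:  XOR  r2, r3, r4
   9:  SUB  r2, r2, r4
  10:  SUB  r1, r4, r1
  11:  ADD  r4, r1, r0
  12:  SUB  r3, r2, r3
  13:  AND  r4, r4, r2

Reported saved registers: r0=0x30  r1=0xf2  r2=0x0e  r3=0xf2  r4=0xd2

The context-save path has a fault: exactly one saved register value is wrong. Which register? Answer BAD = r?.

after  0: r0=0xe2 r1=0x93 r2=0x3c r3=0xf2 r4=0x14  N=1 Z=0
after  1: r0=0x3c r1=0x93 r2=0x3c r3=0xf2 r4=0x14  N=0 Z=0
after  2: r0=0x3c r1=0x93 r2=0x3c r3=0xf2 r4=0xcf  N=1 Z=0
after  3: r0=0x3c r1=0x00 r2=0x3c r3=0xf2 r4=0xcf  N=0 Z=1
after  4: r0=0x3c r1=0x00 r2=0xcf r3=0xf2 r4=0xcf  N=1 Z=0
after  5: r0=0x30 r1=0x00 r2=0xcf r3=0xf2 r4=0xcf  N=0 Z=0
after  6: r0=0x30 r1=0x00 r2=0xcf r3=0xf2 r4=0xf2  N=1 Z=0
after  7: r0=0x30 r1=0x00 r2=0xcf r3=0xf2 r4=0xf2  N=1 Z=0
after  8: r0=0x30 r1=0x00 r2=0x00 r3=0xf2 r4=0xf2  N=0 Z=1
after  9: r0=0x30 r1=0x00 r2=0x0e r3=0xf2 r4=0xf2  N=0 Z=0
after 10: r0=0x30 r1=0xf2 r2=0x0e r3=0xf2 r4=0xf2  N=1 Z=0
-- IRQ taken; context saved, return-PC = 11 --
mismatch: r4: reported 0xd2 vs actual 0xf2

BAD = r4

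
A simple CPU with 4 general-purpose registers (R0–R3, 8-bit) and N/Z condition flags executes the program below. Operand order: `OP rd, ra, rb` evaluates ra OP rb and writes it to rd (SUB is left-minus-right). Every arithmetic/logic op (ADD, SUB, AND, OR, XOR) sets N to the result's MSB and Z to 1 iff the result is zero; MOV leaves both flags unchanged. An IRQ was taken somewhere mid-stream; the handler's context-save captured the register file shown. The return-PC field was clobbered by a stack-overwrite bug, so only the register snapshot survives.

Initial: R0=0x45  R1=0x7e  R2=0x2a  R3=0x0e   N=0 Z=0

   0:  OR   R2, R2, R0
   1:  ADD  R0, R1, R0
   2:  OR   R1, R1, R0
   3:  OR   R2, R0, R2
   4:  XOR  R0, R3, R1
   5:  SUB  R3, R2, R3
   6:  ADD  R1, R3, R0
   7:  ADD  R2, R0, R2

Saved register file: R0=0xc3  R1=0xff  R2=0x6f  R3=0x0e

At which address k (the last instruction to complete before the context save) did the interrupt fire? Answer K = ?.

K = 2

after  0: R0=0x45 R1=0x7e R2=0x6f R3=0x0e  N=0 Z=0
after  1: R0=0xc3 R1=0x7e R2=0x6f R3=0x0e  N=1 Z=0
after  2: R0=0xc3 R1=0xff R2=0x6f R3=0x0e  N=1 Z=0
-- IRQ taken; context saved, return-PC = 3 --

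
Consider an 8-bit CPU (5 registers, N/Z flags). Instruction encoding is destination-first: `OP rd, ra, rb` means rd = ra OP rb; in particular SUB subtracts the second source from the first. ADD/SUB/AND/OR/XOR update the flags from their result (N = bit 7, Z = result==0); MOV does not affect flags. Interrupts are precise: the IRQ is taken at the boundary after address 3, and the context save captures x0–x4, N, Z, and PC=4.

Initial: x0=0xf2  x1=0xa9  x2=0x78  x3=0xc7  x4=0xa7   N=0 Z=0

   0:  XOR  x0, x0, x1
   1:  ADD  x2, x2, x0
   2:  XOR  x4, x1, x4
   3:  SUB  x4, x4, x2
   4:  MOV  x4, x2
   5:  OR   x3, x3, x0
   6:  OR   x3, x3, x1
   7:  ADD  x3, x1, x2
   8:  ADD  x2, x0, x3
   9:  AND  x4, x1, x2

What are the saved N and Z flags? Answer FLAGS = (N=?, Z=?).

FLAGS = (N=0, Z=0)

after  0: x0=0x5b x1=0xa9 x2=0x78 x3=0xc7 x4=0xa7  N=0 Z=0
after  1: x0=0x5b x1=0xa9 x2=0xd3 x3=0xc7 x4=0xa7  N=1 Z=0
after  2: x0=0x5b x1=0xa9 x2=0xd3 x3=0xc7 x4=0x0e  N=0 Z=0
after  3: x0=0x5b x1=0xa9 x2=0xd3 x3=0xc7 x4=0x3b  N=0 Z=0
-- IRQ taken; context saved, return-PC = 4 --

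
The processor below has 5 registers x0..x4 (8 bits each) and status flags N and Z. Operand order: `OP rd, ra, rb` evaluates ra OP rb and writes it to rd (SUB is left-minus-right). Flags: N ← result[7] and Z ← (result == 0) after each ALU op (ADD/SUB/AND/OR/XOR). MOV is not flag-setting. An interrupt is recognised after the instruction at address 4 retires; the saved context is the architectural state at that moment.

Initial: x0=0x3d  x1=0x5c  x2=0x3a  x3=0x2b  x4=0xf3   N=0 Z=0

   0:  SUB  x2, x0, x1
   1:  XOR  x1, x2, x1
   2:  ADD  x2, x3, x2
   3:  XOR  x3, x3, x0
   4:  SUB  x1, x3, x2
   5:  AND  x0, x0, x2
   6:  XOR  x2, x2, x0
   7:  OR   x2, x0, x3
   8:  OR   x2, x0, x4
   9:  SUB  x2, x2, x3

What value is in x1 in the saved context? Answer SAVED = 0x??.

SAVED = 0x0a

after  0: x0=0x3d x1=0x5c x2=0xe1 x3=0x2b x4=0xf3  N=1 Z=0
after  1: x0=0x3d x1=0xbd x2=0xe1 x3=0x2b x4=0xf3  N=1 Z=0
after  2: x0=0x3d x1=0xbd x2=0x0c x3=0x2b x4=0xf3  N=0 Z=0
after  3: x0=0x3d x1=0xbd x2=0x0c x3=0x16 x4=0xf3  N=0 Z=0
after  4: x0=0x3d x1=0x0a x2=0x0c x3=0x16 x4=0xf3  N=0 Z=0
-- IRQ taken; context saved, return-PC = 5 --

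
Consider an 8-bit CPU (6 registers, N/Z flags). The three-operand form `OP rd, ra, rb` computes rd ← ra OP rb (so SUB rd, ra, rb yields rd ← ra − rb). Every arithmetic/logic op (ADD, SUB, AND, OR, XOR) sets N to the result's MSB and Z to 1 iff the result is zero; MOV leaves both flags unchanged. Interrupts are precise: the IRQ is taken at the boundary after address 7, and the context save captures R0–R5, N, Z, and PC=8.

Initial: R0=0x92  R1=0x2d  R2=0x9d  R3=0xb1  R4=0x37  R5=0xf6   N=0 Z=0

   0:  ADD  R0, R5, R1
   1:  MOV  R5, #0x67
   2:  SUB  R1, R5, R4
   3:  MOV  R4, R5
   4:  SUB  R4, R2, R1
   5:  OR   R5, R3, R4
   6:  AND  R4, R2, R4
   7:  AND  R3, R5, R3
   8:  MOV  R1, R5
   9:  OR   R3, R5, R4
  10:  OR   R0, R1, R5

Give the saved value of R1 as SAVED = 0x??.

SAVED = 0x30

after  0: R0=0x23 R1=0x2d R2=0x9d R3=0xb1 R4=0x37 R5=0xf6  N=0 Z=0
after  1: R0=0x23 R1=0x2d R2=0x9d R3=0xb1 R4=0x37 R5=0x67  N=0 Z=0
after  2: R0=0x23 R1=0x30 R2=0x9d R3=0xb1 R4=0x37 R5=0x67  N=0 Z=0
after  3: R0=0x23 R1=0x30 R2=0x9d R3=0xb1 R4=0x67 R5=0x67  N=0 Z=0
after  4: R0=0x23 R1=0x30 R2=0x9d R3=0xb1 R4=0x6d R5=0x67  N=0 Z=0
after  5: R0=0x23 R1=0x30 R2=0x9d R3=0xb1 R4=0x6d R5=0xfd  N=1 Z=0
after  6: R0=0x23 R1=0x30 R2=0x9d R3=0xb1 R4=0x0d R5=0xfd  N=0 Z=0
after  7: R0=0x23 R1=0x30 R2=0x9d R3=0xb1 R4=0x0d R5=0xfd  N=1 Z=0
-- IRQ taken; context saved, return-PC = 8 --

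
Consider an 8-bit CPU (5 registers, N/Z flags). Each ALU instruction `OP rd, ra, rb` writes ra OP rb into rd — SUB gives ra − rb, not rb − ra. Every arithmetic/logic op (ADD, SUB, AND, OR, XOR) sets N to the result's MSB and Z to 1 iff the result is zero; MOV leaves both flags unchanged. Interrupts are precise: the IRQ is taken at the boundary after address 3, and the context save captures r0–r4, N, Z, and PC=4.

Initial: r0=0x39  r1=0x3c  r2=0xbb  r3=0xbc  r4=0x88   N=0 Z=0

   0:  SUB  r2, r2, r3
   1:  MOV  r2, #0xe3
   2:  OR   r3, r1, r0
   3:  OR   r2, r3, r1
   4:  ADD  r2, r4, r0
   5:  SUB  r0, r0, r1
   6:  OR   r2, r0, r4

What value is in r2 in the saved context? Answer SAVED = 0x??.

SAVED = 0x3d

after  0: r0=0x39 r1=0x3c r2=0xff r3=0xbc r4=0x88  N=1 Z=0
after  1: r0=0x39 r1=0x3c r2=0xe3 r3=0xbc r4=0x88  N=1 Z=0
after  2: r0=0x39 r1=0x3c r2=0xe3 r3=0x3d r4=0x88  N=0 Z=0
after  3: r0=0x39 r1=0x3c r2=0x3d r3=0x3d r4=0x88  N=0 Z=0
-- IRQ taken; context saved, return-PC = 4 --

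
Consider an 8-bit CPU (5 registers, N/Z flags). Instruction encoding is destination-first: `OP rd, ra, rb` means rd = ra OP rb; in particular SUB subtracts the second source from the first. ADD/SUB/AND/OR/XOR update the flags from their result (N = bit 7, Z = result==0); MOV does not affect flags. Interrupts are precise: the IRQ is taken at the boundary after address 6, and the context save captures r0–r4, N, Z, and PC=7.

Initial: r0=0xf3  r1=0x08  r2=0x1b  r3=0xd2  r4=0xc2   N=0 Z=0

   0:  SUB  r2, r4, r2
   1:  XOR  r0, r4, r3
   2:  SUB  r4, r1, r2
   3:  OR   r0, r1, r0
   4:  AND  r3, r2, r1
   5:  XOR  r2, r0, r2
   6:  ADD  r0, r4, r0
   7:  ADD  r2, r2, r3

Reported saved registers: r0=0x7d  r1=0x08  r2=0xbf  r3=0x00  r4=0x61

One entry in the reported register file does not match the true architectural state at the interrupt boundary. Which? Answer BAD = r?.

after  0: r0=0xf3 r1=0x08 r2=0xa7 r3=0xd2 r4=0xc2  N=1 Z=0
after  1: r0=0x10 r1=0x08 r2=0xa7 r3=0xd2 r4=0xc2  N=0 Z=0
after  2: r0=0x10 r1=0x08 r2=0xa7 r3=0xd2 r4=0x61  N=0 Z=0
after  3: r0=0x18 r1=0x08 r2=0xa7 r3=0xd2 r4=0x61  N=0 Z=0
after  4: r0=0x18 r1=0x08 r2=0xa7 r3=0x00 r4=0x61  N=0 Z=1
after  5: r0=0x18 r1=0x08 r2=0xbf r3=0x00 r4=0x61  N=1 Z=0
after  6: r0=0x79 r1=0x08 r2=0xbf r3=0x00 r4=0x61  N=0 Z=0
-- IRQ taken; context saved, return-PC = 7 --
mismatch: r0: reported 0x7d vs actual 0x79

BAD = r0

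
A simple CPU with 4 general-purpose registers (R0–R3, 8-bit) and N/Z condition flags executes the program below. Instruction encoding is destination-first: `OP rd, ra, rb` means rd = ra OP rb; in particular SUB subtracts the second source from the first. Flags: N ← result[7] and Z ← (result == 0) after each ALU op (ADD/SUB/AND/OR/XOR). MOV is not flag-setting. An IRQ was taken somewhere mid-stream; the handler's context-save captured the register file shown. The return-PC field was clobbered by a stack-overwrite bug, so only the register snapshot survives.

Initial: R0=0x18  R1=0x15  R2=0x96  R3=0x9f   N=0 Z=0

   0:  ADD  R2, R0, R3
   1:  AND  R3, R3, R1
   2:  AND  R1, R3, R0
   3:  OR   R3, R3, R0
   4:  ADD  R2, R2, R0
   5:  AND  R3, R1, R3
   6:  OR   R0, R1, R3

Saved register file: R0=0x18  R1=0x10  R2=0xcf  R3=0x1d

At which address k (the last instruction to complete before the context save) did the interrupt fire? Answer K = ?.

after  0: R0=0x18 R1=0x15 R2=0xb7 R3=0x9f  N=1 Z=0
after  1: R0=0x18 R1=0x15 R2=0xb7 R3=0x15  N=0 Z=0
after  2: R0=0x18 R1=0x10 R2=0xb7 R3=0x15  N=0 Z=0
after  3: R0=0x18 R1=0x10 R2=0xb7 R3=0x1d  N=0 Z=0
after  4: R0=0x18 R1=0x10 R2=0xcf R3=0x1d  N=1 Z=0
-- IRQ taken; context saved, return-PC = 5 --

K = 4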